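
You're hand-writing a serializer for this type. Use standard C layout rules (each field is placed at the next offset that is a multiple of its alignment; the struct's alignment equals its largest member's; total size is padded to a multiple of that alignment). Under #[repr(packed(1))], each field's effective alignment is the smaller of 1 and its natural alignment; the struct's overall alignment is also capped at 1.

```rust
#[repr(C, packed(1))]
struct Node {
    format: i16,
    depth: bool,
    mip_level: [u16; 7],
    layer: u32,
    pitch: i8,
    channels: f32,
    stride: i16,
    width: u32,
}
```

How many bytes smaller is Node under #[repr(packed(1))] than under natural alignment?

natural layout:
  @0: format [2B, align 2] → 2
  @2: depth [1B, align 1] → 3
  +1 pad (align 2)
  @4: mip_level [14B, align 2] → 18
  +2 pad (align 4)
  @20: layer [4B, align 4] → 24
  @24: pitch [1B, align 1] → 25
  +3 pad (align 4)
  @28: channels [4B, align 4] → 32
  @32: stride [2B, align 2] → 34
  +2 pad (align 4)
  @36: width [4B, align 4] → 40
  size 40, align 4
packed(1) layout:
  @0: format [2B, align 1] → 2
  @2: depth [1B, align 1] → 3
  @3: mip_level [14B, align 1] → 17
  @17: layer [4B, align 1] → 21
  @21: pitch [1B, align 1] → 22
  @22: channels [4B, align 1] → 26
  @26: stride [2B, align 1] → 28
  @28: width [4B, align 1] → 32
  size 32, align 1
40 − 32 = 8

8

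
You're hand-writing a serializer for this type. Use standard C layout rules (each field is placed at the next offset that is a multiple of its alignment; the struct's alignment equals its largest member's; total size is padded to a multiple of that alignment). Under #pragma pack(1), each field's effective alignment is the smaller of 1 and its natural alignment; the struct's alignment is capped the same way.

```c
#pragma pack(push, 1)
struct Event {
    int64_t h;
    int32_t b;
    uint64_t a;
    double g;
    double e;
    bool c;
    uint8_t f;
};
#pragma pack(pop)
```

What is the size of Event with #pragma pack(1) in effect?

38

h at 0 (size 8, align 1) → ends 8
b at 8 (size 4, align 1) → ends 12
a at 12 (size 8, align 1) → ends 20
g at 20 (size 8, align 1) → ends 28
e at 28 (size 8, align 1) → ends 36
c at 36 (size 1, align 1) → ends 37
f at 37 (size 1, align 1) → ends 38
total 38 bytes, alignment 1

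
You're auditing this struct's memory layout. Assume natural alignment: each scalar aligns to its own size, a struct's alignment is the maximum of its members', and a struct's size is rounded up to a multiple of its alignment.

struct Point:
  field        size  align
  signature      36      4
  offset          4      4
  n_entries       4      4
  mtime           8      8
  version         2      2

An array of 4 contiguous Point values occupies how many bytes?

256

0..36  signature  (36B, 4-aligned)
36..40  offset  (4B, 4-aligned)
40..44  n_entries  (4B, 4-aligned)
44..48  -- padding (4B)
48..56  mtime  (8B, 8-aligned)
56..58  version  (2B, 2-aligned)
58..64  -- tail padding (6B)
sizeof = 64, alignof = 8
array of 4: 4 × 64 = 256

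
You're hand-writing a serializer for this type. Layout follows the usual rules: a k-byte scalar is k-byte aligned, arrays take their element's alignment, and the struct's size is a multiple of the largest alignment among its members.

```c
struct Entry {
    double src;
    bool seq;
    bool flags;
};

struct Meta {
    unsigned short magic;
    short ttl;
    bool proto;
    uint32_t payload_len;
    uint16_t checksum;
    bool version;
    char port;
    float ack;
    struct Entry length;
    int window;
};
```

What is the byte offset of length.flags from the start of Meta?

33

Entry: @0: src [8B, align 8] → 8; @8: seq [1B, align 1] → 9; @9: flags [1B, align 1] → 10; +6 tail pad (align 8); size 16, align 8
@0: magic [2B, align 2] → 2
@2: ttl [2B, align 2] → 4
@4: proto [1B, align 1] → 5
+3 pad (align 4)
@8: payload_len [4B, align 4] → 12
@12: checksum [2B, align 2] → 14
@14: version [1B, align 1] → 15
@15: port [1B, align 1] → 16
@16: ack [4B, align 4] → 20
+4 pad (align 8)
@24: length [16B, align 8] → 40
within Entry: flags at 9
24 + 9 = 33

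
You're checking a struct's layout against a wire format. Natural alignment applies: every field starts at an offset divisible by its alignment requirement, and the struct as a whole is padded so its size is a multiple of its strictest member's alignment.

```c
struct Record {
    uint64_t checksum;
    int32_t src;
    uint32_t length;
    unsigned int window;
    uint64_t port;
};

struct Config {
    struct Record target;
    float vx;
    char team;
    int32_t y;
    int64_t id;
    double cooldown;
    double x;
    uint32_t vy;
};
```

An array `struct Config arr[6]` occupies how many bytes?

480

Record: checksum at 0 (size 8, align 8) → ends 8; src at 8 (size 4, align 4) → ends 12; length at 12 (size 4, align 4) → ends 16; window at 16 (size 4, align 4) → ends 20; pad 4 to align 8 for port; port at 24 (size 8, align 8) → ends 32; total 32 bytes, alignment 8
target at 0 (size 32, align 8) → ends 32
vx at 32 (size 4, align 4) → ends 36
team at 36 (size 1, align 1) → ends 37
pad 3 to align 4 for y
y at 40 (size 4, align 4) → ends 44
pad 4 to align 8 for id
id at 48 (size 8, align 8) → ends 56
cooldown at 56 (size 8, align 8) → ends 64
x at 64 (size 8, align 8) → ends 72
vy at 72 (size 4, align 4) → ends 76
tail pad 4 to reach multiple of 8
total 80 bytes, alignment 8
array of 6: 6 × 80 = 480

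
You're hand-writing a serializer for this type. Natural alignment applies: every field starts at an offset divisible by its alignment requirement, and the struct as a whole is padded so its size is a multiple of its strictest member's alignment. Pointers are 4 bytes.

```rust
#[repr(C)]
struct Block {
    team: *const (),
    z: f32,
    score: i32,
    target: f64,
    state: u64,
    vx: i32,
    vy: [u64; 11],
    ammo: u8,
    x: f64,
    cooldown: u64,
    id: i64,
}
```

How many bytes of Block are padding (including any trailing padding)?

15

@0: team [4B, align 4] → 4
@4: z [4B, align 4] → 8
@8: score [4B, align 4] → 12
+4 pad (align 8)
@16: target [8B, align 8] → 24
@24: state [8B, align 8] → 32
@32: vx [4B, align 4] → 36
+4 pad (align 8)
@40: vy [88B, align 8] → 128
@128: ammo [1B, align 1] → 129
+7 pad (align 8)
@136: x [8B, align 8] → 144
@144: cooldown [8B, align 8] → 152
@152: id [8B, align 8] → 160
size 160, align 8
data bytes 145, size 160 → padding 15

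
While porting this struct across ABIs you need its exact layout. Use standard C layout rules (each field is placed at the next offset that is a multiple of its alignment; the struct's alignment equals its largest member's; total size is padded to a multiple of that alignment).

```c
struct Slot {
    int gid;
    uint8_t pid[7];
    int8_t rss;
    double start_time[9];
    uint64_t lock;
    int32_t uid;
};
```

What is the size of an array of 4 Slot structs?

0..4  gid  (4B, 4-aligned)
4..11  pid  (7B, 1-aligned)
11..12  rss  (1B, 1-aligned)
12..16  -- padding (4B)
16..88  start_time  (72B, 8-aligned)
88..96  lock  (8B, 8-aligned)
96..100  uid  (4B, 4-aligned)
100..104  -- tail padding (4B)
sizeof = 104, alignof = 8
array of 4: 4 × 104 = 416

416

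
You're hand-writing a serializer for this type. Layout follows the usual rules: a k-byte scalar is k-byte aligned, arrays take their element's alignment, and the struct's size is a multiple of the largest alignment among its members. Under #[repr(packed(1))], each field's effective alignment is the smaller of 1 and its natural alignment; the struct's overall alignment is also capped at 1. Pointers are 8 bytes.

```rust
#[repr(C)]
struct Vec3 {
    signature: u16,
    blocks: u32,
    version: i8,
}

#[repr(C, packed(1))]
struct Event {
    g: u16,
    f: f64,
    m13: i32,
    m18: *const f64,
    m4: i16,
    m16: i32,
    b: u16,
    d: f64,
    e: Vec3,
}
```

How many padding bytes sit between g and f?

0

Vec3: 0..2  signature  (2B, 2-aligned); 2..4  -- padding (2B); 4..8  blocks  (4B, 4-aligned); 8..9  version  (1B, 1-aligned); 9..12  -- tail padding (3B); sizeof = 12, alignof = 4
0..2  g  (2B, 1-aligned)
2..10  f  (8B, 1-aligned)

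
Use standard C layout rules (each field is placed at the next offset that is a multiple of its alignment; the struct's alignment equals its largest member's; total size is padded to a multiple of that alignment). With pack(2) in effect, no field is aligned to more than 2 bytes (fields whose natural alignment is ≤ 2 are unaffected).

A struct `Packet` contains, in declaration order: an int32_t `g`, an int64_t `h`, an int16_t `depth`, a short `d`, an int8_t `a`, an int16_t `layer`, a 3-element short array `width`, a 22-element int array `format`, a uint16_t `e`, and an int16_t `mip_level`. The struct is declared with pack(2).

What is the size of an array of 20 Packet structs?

2360

@0: g [4B, align 2] → 4
@4: h [8B, align 2] → 12
@12: depth [2B, align 2] → 14
@14: d [2B, align 2] → 16
@16: a [1B, align 1] → 17
+1 pad (align 2)
@18: layer [2B, align 2] → 20
@20: width [6B, align 2] → 26
@26: format [88B, align 2] → 114
@114: e [2B, align 2] → 116
@116: mip_level [2B, align 2] → 118
size 118, align 2
array of 20: 20 × 118 = 2360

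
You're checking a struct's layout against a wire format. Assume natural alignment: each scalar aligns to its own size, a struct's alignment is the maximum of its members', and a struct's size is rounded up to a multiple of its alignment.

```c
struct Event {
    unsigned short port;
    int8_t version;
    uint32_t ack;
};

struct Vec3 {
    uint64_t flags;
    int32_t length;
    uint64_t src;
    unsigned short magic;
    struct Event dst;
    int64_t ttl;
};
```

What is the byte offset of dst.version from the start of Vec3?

Event: port at 0 (size 2, align 2) → ends 2; version at 2 (size 1, align 1) → ends 3; pad 1 to align 4 for ack; ack at 4 (size 4, align 4) → ends 8; total 8 bytes, alignment 4
flags at 0 (size 8, align 8) → ends 8
length at 8 (size 4, align 4) → ends 12
pad 4 to align 8 for src
src at 16 (size 8, align 8) → ends 24
magic at 24 (size 2, align 2) → ends 26
pad 2 to align 4 for dst
dst at 28 (size 8, align 4) → ends 36
within Event: version at 2
28 + 2 = 30

30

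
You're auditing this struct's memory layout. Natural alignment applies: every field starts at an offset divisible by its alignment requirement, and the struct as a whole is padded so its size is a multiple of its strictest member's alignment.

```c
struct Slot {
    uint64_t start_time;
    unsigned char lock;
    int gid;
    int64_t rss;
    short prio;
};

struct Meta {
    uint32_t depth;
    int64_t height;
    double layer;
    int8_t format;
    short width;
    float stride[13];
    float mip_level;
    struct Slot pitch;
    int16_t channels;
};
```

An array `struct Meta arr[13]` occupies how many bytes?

Slot: @0: start_time [8B, align 8] → 8; @8: lock [1B, align 1] → 9; +3 pad (align 4); @12: gid [4B, align 4] → 16; @16: rss [8B, align 8] → 24; @24: prio [2B, align 2] → 26; +6 tail pad (align 8); size 32, align 8
@0: depth [4B, align 4] → 4
+4 pad (align 8)
@8: height [8B, align 8] → 16
@16: layer [8B, align 8] → 24
@24: format [1B, align 1] → 25
+1 pad (align 2)
@26: width [2B, align 2] → 28
@28: stride [52B, align 4] → 80
@80: mip_level [4B, align 4] → 84
+4 pad (align 8)
@88: pitch [32B, align 8] → 120
@120: channels [2B, align 2] → 122
+6 tail pad (align 8)
size 128, align 8
array of 13: 13 × 128 = 1664

1664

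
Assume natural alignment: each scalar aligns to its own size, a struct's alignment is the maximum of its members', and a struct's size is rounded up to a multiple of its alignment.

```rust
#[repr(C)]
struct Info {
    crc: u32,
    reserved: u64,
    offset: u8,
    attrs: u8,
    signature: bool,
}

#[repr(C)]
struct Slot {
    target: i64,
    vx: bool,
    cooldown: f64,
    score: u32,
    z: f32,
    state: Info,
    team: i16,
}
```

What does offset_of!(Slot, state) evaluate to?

Info: @0: crc [4B, align 4] → 4; +4 pad (align 8); @8: reserved [8B, align 8] → 16; @16: offset [1B, align 1] → 17; @17: attrs [1B, align 1] → 18; @18: signature [1B, align 1] → 19; +5 tail pad (align 8); size 24, align 8
@0: target [8B, align 8] → 8
@8: vx [1B, align 1] → 9
+7 pad (align 8)
@16: cooldown [8B, align 8] → 24
@24: score [4B, align 4] → 28
@28: z [4B, align 4] → 32
@32: state [24B, align 8] → 56

32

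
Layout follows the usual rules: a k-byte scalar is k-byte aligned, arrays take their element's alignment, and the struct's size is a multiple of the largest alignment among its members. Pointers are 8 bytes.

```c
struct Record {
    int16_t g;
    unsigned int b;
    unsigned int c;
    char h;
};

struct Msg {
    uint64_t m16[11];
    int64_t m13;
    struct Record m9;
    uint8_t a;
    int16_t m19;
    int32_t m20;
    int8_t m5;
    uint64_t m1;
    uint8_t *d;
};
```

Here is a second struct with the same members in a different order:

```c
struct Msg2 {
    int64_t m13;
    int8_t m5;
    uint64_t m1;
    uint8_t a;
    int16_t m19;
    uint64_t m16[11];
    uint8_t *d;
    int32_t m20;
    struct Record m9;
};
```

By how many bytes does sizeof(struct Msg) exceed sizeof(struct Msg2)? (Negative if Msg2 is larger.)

-8

Record: g at 0 (size 2, align 2) → ends 2; pad 2 to align 4 for b; b at 4 (size 4, align 4) → ends 8; c at 8 (size 4, align 4) → ends 12; h at 12 (size 1, align 1) → ends 13; tail pad 3 to reach multiple of 4; total 16 bytes, alignment 4
m16 at 0 (size 88, align 8) → ends 88
m13 at 88 (size 8, align 8) → ends 96
m9 at 96 (size 16, align 4) → ends 112
a at 112 (size 1, align 1) → ends 113
pad 1 to align 2 for m19
m19 at 114 (size 2, align 2) → ends 116
m20 at 116 (size 4, align 4) → ends 120
m5 at 120 (size 1, align 1) → ends 121
pad 7 to align 8 for m1
m1 at 128 (size 8, align 8) → ends 136
d at 136 (size 8, align 8) → ends 144
total 144 bytes, alignment 8
— Msg2 —
m13 at 0 (size 8, align 8) → ends 8
m5 at 8 (size 1, align 1) → ends 9
pad 7 to align 8 for m1
m1 at 16 (size 8, align 8) → ends 24
a at 24 (size 1, align 1) → ends 25
pad 1 to align 2 for m19
m19 at 26 (size 2, align 2) → ends 28
pad 4 to align 8 for m16
m16 at 32 (size 88, align 8) → ends 120
d at 120 (size 8, align 8) → ends 128
m20 at 128 (size 4, align 4) → ends 132
m9 at 132 (size 16, align 4) → ends 148
tail pad 4 to reach multiple of 8
total 152 bytes, alignment 8
144 − 152 = -8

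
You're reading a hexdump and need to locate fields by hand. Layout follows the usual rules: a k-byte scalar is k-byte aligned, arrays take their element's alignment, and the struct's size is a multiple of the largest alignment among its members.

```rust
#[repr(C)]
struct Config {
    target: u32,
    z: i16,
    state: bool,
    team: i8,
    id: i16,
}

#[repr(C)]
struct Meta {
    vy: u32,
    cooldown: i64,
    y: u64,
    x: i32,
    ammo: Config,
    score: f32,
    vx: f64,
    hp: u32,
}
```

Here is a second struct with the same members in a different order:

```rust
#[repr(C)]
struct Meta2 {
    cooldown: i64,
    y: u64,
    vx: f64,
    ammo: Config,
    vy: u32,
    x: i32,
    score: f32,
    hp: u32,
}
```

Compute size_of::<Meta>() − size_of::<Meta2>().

Config: target at 0 (size 4, align 4) → ends 4; z at 4 (size 2, align 2) → ends 6; state at 6 (size 1, align 1) → ends 7; team at 7 (size 1, align 1) → ends 8; id at 8 (size 2, align 2) → ends 10; tail pad 2 to reach multiple of 4; total 12 bytes, alignment 4
vy at 0 (size 4, align 4) → ends 4
pad 4 to align 8 for cooldown
cooldown at 8 (size 8, align 8) → ends 16
y at 16 (size 8, align 8) → ends 24
x at 24 (size 4, align 4) → ends 28
ammo at 28 (size 12, align 4) → ends 40
score at 40 (size 4, align 4) → ends 44
pad 4 to align 8 for vx
vx at 48 (size 8, align 8) → ends 56
hp at 56 (size 4, align 4) → ends 60
tail pad 4 to reach multiple of 8
total 64 bytes, alignment 8
— Meta2 —
cooldown at 0 (size 8, align 8) → ends 8
y at 8 (size 8, align 8) → ends 16
vx at 16 (size 8, align 8) → ends 24
ammo at 24 (size 12, align 4) → ends 36
vy at 36 (size 4, align 4) → ends 40
x at 40 (size 4, align 4) → ends 44
score at 44 (size 4, align 4) → ends 48
hp at 48 (size 4, align 4) → ends 52
tail pad 4 to reach multiple of 8
total 56 bytes, alignment 8
64 − 56 = 8

8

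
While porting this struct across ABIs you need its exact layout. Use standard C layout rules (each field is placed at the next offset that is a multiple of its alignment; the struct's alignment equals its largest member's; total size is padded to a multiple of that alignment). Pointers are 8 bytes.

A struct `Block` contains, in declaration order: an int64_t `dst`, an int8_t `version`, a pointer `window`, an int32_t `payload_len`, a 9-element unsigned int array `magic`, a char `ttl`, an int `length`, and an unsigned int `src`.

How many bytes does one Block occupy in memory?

80

0..8  dst  (8B, 8-aligned)
8..9  version  (1B, 1-aligned)
9..16  -- padding (7B)
16..24  window  (8B, 8-aligned)
24..28  payload_len  (4B, 4-aligned)
28..64  magic  (36B, 4-aligned)
64..65  ttl  (1B, 1-aligned)
65..68  -- padding (3B)
68..72  length  (4B, 4-aligned)
72..76  src  (4B, 4-aligned)
76..80  -- tail padding (4B)
sizeof = 80, alignof = 8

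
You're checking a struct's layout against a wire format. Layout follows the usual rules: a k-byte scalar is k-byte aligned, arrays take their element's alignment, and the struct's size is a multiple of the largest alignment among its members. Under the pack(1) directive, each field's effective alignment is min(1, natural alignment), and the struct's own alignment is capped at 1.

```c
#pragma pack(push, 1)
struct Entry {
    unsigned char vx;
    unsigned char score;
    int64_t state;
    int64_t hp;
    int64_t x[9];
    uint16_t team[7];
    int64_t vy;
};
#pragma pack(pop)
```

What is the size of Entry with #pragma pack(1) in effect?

112

0..1  vx  (1B, 1-aligned)
1..2  score  (1B, 1-aligned)
2..10  state  (8B, 1-aligned)
10..18  hp  (8B, 1-aligned)
18..90  x  (72B, 1-aligned)
90..104  team  (14B, 1-aligned)
104..112  vy  (8B, 1-aligned)
sizeof = 112, alignof = 1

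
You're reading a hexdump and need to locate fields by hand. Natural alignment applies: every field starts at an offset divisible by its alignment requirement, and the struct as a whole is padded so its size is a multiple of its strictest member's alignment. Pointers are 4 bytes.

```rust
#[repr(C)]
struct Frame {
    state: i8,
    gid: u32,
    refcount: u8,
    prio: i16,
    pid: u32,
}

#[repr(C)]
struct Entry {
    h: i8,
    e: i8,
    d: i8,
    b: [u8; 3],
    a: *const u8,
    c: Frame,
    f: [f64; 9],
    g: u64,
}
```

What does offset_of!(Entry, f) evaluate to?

Frame: @0: state [1B, align 1] → 1; +3 pad (align 4); @4: gid [4B, align 4] → 8; @8: refcount [1B, align 1] → 9; +1 pad (align 2); @10: prio [2B, align 2] → 12; @12: pid [4B, align 4] → 16; size 16, align 4
@0: h [1B, align 1] → 1
@1: e [1B, align 1] → 2
@2: d [1B, align 1] → 3
@3: b [3B, align 1] → 6
+2 pad (align 4)
@8: a [4B, align 4] → 12
@12: c [16B, align 4] → 28
+4 pad (align 8)
@32: f [72B, align 8] → 104

32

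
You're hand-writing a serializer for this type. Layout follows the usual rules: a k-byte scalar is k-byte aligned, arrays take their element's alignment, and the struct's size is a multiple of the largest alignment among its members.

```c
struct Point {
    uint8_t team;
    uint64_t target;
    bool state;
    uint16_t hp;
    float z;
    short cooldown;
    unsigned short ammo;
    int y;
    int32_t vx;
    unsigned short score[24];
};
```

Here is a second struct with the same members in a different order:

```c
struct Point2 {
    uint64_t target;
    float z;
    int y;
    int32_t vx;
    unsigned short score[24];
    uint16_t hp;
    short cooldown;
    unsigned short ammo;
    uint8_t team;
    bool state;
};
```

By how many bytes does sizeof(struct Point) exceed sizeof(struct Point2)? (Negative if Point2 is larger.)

0..1  team  (1B, 1-aligned)
1..8  -- padding (7B)
8..16  target  (8B, 8-aligned)
16..17  state  (1B, 1-aligned)
17..18  -- padding (1B)
18..20  hp  (2B, 2-aligned)
20..24  z  (4B, 4-aligned)
24..26  cooldown  (2B, 2-aligned)
26..28  ammo  (2B, 2-aligned)
28..32  y  (4B, 4-aligned)
32..36  vx  (4B, 4-aligned)
36..84  score  (48B, 2-aligned)
84..88  -- tail padding (4B)
sizeof = 88, alignof = 8
— Point2 —
0..8  target  (8B, 8-aligned)
8..12  z  (4B, 4-aligned)
12..16  y  (4B, 4-aligned)
16..20  vx  (4B, 4-aligned)
20..68  score  (48B, 2-aligned)
68..70  hp  (2B, 2-aligned)
70..72  cooldown  (2B, 2-aligned)
72..74  ammo  (2B, 2-aligned)
74..75  team  (1B, 1-aligned)
75..76  state  (1B, 1-aligned)
76..80  -- tail padding (4B)
sizeof = 80, alignof = 8
88 − 80 = 8

8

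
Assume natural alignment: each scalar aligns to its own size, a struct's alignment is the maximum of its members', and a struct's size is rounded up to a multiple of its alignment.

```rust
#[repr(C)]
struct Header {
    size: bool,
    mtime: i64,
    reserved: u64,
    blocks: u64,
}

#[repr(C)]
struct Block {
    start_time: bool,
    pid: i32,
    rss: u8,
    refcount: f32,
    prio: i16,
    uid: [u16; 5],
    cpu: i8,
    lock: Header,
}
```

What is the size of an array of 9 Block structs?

576

Header: 0..1  size  (1B, 1-aligned); 1..8  -- padding (7B); 8..16  mtime  (8B, 8-aligned); 16..24  reserved  (8B, 8-aligned); 24..32  blocks  (8B, 8-aligned); sizeof = 32, alignof = 8
0..1  start_time  (1B, 1-aligned)
1..4  -- padding (3B)
4..8  pid  (4B, 4-aligned)
8..9  rss  (1B, 1-aligned)
9..12  -- padding (3B)
12..16  refcount  (4B, 4-aligned)
16..18  prio  (2B, 2-aligned)
18..28  uid  (10B, 2-aligned)
28..29  cpu  (1B, 1-aligned)
29..32  -- padding (3B)
32..64  lock  (32B, 8-aligned)
sizeof = 64, alignof = 8
array of 9: 9 × 64 = 576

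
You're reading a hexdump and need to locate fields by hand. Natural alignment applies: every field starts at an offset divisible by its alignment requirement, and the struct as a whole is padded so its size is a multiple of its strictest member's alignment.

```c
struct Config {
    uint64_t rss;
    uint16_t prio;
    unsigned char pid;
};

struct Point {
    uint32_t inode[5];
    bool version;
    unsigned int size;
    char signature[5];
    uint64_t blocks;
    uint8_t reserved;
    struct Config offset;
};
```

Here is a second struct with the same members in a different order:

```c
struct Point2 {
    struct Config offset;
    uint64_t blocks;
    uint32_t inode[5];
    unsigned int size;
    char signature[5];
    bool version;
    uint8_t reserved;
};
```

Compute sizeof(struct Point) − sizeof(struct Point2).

Config: @0: rss [8B, align 8] → 8; @8: prio [2B, align 2] → 10; @10: pid [1B, align 1] → 11; +5 tail pad (align 8); size 16, align 8
@0: inode [20B, align 4] → 20
@20: version [1B, align 1] → 21
+3 pad (align 4)
@24: size [4B, align 4] → 28
@28: signature [5B, align 1] → 33
+7 pad (align 8)
@40: blocks [8B, align 8] → 48
@48: reserved [1B, align 1] → 49
+7 pad (align 8)
@56: offset [16B, align 8] → 72
size 72, align 8
— Point2 —
@0: offset [16B, align 8] → 16
@16: blocks [8B, align 8] → 24
@24: inode [20B, align 4] → 44
@44: size [4B, align 4] → 48
@48: signature [5B, align 1] → 53
@53: version [1B, align 1] → 54
@54: reserved [1B, align 1] → 55
+1 tail pad (align 8)
size 56, align 8
72 − 56 = 16

16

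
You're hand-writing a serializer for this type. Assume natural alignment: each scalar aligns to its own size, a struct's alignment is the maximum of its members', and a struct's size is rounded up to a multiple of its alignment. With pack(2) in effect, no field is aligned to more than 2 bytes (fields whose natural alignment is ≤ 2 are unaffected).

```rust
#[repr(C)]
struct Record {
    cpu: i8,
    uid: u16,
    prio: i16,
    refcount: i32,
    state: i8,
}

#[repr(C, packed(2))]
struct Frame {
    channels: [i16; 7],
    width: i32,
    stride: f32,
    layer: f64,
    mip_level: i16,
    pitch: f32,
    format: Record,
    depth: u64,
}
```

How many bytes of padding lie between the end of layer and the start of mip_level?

0

Record: @0: cpu [1B, align 1] → 1; +1 pad (align 2); @2: uid [2B, align 2] → 4; @4: prio [2B, align 2] → 6; +2 pad (align 4); @8: refcount [4B, align 4] → 12; @12: state [1B, align 1] → 13; +3 tail pad (align 4); size 16, align 4
@0: channels [14B, align 2] → 14
@14: width [4B, align 2] → 18
@18: stride [4B, align 2] → 22
@22: layer [8B, align 2] → 30
@30: mip_level [2B, align 2] → 32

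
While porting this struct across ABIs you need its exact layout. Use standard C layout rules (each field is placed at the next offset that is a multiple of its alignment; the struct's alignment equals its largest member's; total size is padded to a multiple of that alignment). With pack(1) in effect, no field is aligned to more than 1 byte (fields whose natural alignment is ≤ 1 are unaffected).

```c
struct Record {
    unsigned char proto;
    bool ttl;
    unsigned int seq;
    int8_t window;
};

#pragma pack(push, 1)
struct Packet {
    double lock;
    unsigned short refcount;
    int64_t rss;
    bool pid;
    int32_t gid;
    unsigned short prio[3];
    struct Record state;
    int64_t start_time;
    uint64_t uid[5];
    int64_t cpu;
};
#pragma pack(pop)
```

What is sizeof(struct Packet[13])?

1261

Record: proto at 0 (size 1, align 1) → ends 1; ttl at 1 (size 1, align 1) → ends 2; pad 2 to align 4 for seq; seq at 4 (size 4, align 4) → ends 8; window at 8 (size 1, align 1) → ends 9; tail pad 3 to reach multiple of 4; total 12 bytes, alignment 4
lock at 0 (size 8, align 1) → ends 8
refcount at 8 (size 2, align 1) → ends 10
rss at 10 (size 8, align 1) → ends 18
pid at 18 (size 1, align 1) → ends 19
gid at 19 (size 4, align 1) → ends 23
prio at 23 (size 6, align 1) → ends 29
state at 29 (size 12, align 1) → ends 41
start_time at 41 (size 8, align 1) → ends 49
uid at 49 (size 40, align 1) → ends 89
cpu at 89 (size 8, align 1) → ends 97
total 97 bytes, alignment 1
array of 13: 13 × 97 = 1261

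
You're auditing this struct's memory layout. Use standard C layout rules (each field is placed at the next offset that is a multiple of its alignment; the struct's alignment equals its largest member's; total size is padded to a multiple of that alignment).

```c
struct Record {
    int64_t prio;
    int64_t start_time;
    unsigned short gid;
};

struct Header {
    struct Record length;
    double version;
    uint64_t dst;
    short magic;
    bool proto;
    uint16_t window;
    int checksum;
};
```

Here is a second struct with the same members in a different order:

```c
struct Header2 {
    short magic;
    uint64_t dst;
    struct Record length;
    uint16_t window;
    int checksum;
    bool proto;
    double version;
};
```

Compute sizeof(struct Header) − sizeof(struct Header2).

Record: prio at 0 (size 8, align 8) → ends 8; start_time at 8 (size 8, align 8) → ends 16; gid at 16 (size 2, align 2) → ends 18; tail pad 6 to reach multiple of 8; total 24 bytes, alignment 8
length at 0 (size 24, align 8) → ends 24
version at 24 (size 8, align 8) → ends 32
dst at 32 (size 8, align 8) → ends 40
magic at 40 (size 2, align 2) → ends 42
proto at 42 (size 1, align 1) → ends 43
pad 1 to align 2 for window
window at 44 (size 2, align 2) → ends 46
pad 2 to align 4 for checksum
checksum at 48 (size 4, align 4) → ends 52
tail pad 4 to reach multiple of 8
total 56 bytes, alignment 8
— Header2 —
magic at 0 (size 2, align 2) → ends 2
pad 6 to align 8 for dst
dst at 8 (size 8, align 8) → ends 16
length at 16 (size 24, align 8) → ends 40
window at 40 (size 2, align 2) → ends 42
pad 2 to align 4 for checksum
checksum at 44 (size 4, align 4) → ends 48
proto at 48 (size 1, align 1) → ends 49
pad 7 to align 8 for version
version at 56 (size 8, align 8) → ends 64
total 64 bytes, alignment 8
56 − 64 = -8

-8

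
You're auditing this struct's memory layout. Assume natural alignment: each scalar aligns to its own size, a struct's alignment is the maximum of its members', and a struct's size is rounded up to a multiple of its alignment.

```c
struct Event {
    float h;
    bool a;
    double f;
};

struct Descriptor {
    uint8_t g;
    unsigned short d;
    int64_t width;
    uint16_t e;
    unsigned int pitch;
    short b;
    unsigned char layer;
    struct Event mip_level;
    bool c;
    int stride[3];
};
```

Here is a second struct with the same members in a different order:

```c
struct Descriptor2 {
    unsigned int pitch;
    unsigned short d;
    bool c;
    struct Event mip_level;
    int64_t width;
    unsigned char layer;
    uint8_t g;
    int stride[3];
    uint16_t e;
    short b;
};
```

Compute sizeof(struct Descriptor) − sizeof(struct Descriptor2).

Event: h at 0 (size 4, align 4) → ends 4; a at 4 (size 1, align 1) → ends 5; pad 3 to align 8 for f; f at 8 (size 8, align 8) → ends 16; total 16 bytes, alignment 8
g at 0 (size 1, align 1) → ends 1
pad 1 to align 2 for d
d at 2 (size 2, align 2) → ends 4
pad 4 to align 8 for width
width at 8 (size 8, align 8) → ends 16
e at 16 (size 2, align 2) → ends 18
pad 2 to align 4 for pitch
pitch at 20 (size 4, align 4) → ends 24
b at 24 (size 2, align 2) → ends 26
layer at 26 (size 1, align 1) → ends 27
pad 5 to align 8 for mip_level
mip_level at 32 (size 16, align 8) → ends 48
c at 48 (size 1, align 1) → ends 49
pad 3 to align 4 for stride
stride at 52 (size 12, align 4) → ends 64
total 64 bytes, alignment 8
— Descriptor2 —
pitch at 0 (size 4, align 4) → ends 4
d at 4 (size 2, align 2) → ends 6
c at 6 (size 1, align 1) → ends 7
pad 1 to align 8 for mip_level
mip_level at 8 (size 16, align 8) → ends 24
width at 24 (size 8, align 8) → ends 32
layer at 32 (size 1, align 1) → ends 33
g at 33 (size 1, align 1) → ends 34
pad 2 to align 4 for stride
stride at 36 (size 12, align 4) → ends 48
e at 48 (size 2, align 2) → ends 50
b at 50 (size 2, align 2) → ends 52
tail pad 4 to reach multiple of 8
total 56 bytes, alignment 8
64 − 56 = 8

8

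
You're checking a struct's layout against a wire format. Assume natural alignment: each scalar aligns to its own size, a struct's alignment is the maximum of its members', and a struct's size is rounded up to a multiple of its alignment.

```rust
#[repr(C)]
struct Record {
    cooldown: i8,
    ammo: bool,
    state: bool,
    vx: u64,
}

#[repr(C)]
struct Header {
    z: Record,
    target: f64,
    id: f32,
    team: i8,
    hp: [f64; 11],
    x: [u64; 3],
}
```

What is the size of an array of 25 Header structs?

3600

Record: @0: cooldown [1B, align 1] → 1; @1: ammo [1B, align 1] → 2; @2: state [1B, align 1] → 3; +5 pad (align 8); @8: vx [8B, align 8] → 16; size 16, align 8
@0: z [16B, align 8] → 16
@16: target [8B, align 8] → 24
@24: id [4B, align 4] → 28
@28: team [1B, align 1] → 29
+3 pad (align 8)
@32: hp [88B, align 8] → 120
@120: x [24B, align 8] → 144
size 144, align 8
array of 25: 25 × 144 = 3600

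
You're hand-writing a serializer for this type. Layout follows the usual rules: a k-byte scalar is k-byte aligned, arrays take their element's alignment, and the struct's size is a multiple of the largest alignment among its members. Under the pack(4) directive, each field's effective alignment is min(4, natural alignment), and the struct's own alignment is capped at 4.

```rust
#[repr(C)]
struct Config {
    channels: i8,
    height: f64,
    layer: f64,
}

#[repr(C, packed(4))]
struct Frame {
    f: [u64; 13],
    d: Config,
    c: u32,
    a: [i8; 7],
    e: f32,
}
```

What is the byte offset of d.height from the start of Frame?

Config: @0: channels [1B, align 1] → 1; +7 pad (align 8); @8: height [8B, align 8] → 16; @16: layer [8B, align 8] → 24; size 24, align 8
@0: f [104B, align 4] → 104
@104: d [24B, align 4] → 128
within Config: height at 8
104 + 8 = 112

112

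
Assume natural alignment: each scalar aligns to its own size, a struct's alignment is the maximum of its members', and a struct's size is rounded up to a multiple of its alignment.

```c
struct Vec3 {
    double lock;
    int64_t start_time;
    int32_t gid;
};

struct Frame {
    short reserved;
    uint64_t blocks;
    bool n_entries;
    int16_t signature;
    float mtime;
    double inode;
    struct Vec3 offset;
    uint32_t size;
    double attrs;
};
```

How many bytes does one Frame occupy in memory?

72

Vec3: 0..8  lock  (8B, 8-aligned); 8..16  start_time  (8B, 8-aligned); 16..20  gid  (4B, 4-aligned); 20..24  -- tail padding (4B); sizeof = 24, alignof = 8
0..2  reserved  (2B, 2-aligned)
2..8  -- padding (6B)
8..16  blocks  (8B, 8-aligned)
16..17  n_entries  (1B, 1-aligned)
17..18  -- padding (1B)
18..20  signature  (2B, 2-aligned)
20..24  mtime  (4B, 4-aligned)
24..32  inode  (8B, 8-aligned)
32..56  offset  (24B, 8-aligned)
56..60  size  (4B, 4-aligned)
60..64  -- padding (4B)
64..72  attrs  (8B, 8-aligned)
sizeof = 72, alignof = 8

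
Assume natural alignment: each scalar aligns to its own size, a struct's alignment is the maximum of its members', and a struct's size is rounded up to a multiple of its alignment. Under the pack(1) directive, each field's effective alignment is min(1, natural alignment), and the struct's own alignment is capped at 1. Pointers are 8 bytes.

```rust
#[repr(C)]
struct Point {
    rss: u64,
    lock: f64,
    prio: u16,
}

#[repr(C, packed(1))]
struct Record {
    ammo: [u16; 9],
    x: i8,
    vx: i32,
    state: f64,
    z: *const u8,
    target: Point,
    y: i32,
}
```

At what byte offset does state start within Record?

Point: @0: rss [8B, align 8] → 8; @8: lock [8B, align 8] → 16; @16: prio [2B, align 2] → 18; +6 tail pad (align 8); size 24, align 8
@0: ammo [18B, align 1] → 18
@18: x [1B, align 1] → 19
@19: vx [4B, align 1] → 23
@23: state [8B, align 1] → 31

23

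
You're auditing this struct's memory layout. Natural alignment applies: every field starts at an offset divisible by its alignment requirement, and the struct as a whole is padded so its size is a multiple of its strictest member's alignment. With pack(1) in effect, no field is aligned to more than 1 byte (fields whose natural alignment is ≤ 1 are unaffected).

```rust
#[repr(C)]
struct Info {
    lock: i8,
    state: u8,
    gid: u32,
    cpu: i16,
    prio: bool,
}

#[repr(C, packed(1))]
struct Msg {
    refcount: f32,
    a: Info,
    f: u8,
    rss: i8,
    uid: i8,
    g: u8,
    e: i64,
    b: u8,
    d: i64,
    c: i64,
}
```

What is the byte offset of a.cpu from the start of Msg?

12

Info: 0..1  lock  (1B, 1-aligned); 1..2  state  (1B, 1-aligned); 2..4  -- padding (2B); 4..8  gid  (4B, 4-aligned); 8..10  cpu  (2B, 2-aligned); 10..11  prio  (1B, 1-aligned); 11..12  -- tail padding (1B); sizeof = 12, alignof = 4
0..4  refcount  (4B, 1-aligned)
4..16  a  (12B, 1-aligned)
within Info: cpu at 8
4 + 8 = 12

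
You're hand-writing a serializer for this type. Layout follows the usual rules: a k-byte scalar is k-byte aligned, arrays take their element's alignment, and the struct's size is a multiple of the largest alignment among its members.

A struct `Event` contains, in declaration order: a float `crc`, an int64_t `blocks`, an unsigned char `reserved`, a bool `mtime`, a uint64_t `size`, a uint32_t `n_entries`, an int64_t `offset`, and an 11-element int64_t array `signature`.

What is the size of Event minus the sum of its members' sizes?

crc at 0 (size 4, align 4) → ends 4
pad 4 to align 8 for blocks
blocks at 8 (size 8, align 8) → ends 16
reserved at 16 (size 1, align 1) → ends 17
mtime at 17 (size 1, align 1) → ends 18
pad 6 to align 8 for size
size at 24 (size 8, align 8) → ends 32
n_entries at 32 (size 4, align 4) → ends 36
pad 4 to align 8 for offset
offset at 40 (size 8, align 8) → ends 48
signature at 48 (size 88, align 8) → ends 136
total 136 bytes, alignment 8
data bytes 122, size 136 → padding 14

14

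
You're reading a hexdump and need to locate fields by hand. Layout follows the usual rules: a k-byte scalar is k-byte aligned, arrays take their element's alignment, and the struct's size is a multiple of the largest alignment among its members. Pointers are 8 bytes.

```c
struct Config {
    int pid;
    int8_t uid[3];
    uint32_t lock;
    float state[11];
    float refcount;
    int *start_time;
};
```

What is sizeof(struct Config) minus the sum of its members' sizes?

5

pid at 0 (size 4, align 4) → ends 4
uid at 4 (size 3, align 1) → ends 7
pad 1 to align 4 for lock
lock at 8 (size 4, align 4) → ends 12
state at 12 (size 44, align 4) → ends 56
refcount at 56 (size 4, align 4) → ends 60
pad 4 to align 8 for start_time
start_time at 64 (size 8, align 8) → ends 72
total 72 bytes, alignment 8
data bytes 67, size 72 → padding 5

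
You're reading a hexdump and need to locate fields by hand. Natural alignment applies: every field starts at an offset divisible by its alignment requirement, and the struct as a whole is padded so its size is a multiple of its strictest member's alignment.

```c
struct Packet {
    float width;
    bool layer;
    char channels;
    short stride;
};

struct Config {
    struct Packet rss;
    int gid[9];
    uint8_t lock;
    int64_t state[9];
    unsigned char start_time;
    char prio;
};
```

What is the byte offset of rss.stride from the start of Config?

Packet: @0: width [4B, align 4] → 4; @4: layer [1B, align 1] → 5; @5: channels [1B, align 1] → 6; @6: stride [2B, align 2] → 8; size 8, align 4
@0: rss [8B, align 4] → 8
within Packet: stride at 6
0 + 6 = 6

6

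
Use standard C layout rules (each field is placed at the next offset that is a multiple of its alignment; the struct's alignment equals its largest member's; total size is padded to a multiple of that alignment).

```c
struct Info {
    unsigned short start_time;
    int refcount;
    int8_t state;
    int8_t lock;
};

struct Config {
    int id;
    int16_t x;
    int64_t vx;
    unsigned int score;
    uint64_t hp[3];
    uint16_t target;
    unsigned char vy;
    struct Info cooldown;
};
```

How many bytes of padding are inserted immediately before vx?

Info: @0: start_time [2B, align 2] → 2; +2 pad (align 4); @4: refcount [4B, align 4] → 8; @8: state [1B, align 1] → 9; @9: lock [1B, align 1] → 10; +2 tail pad (align 4); size 12, align 4
@0: id [4B, align 4] → 4
@4: x [2B, align 2] → 6
+2 pad (align 8)
@8: vx [8B, align 8] → 16

2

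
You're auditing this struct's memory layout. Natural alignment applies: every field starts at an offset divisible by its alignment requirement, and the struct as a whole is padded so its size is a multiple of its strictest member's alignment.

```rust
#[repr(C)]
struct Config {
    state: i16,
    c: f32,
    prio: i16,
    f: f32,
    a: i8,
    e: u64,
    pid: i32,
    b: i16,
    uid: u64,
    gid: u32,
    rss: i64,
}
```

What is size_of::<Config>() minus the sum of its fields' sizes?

@0: state [2B, align 2] → 2
+2 pad (align 4)
@4: c [4B, align 4] → 8
@8: prio [2B, align 2] → 10
+2 pad (align 4)
@12: f [4B, align 4] → 16
@16: a [1B, align 1] → 17
+7 pad (align 8)
@24: e [8B, align 8] → 32
@32: pid [4B, align 4] → 36
@36: b [2B, align 2] → 38
+2 pad (align 8)
@40: uid [8B, align 8] → 48
@48: gid [4B, align 4] → 52
+4 pad (align 8)
@56: rss [8B, align 8] → 64
size 64, align 8
data bytes 47, size 64 → padding 17

17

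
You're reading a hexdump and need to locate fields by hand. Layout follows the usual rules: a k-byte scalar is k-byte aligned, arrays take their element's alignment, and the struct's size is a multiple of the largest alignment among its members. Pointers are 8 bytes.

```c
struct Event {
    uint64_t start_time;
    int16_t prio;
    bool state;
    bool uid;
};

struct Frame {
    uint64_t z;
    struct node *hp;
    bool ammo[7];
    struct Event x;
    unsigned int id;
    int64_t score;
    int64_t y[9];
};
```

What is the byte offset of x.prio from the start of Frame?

Event: start_time at 0 (size 8, align 8) → ends 8; prio at 8 (size 2, align 2) → ends 10; state at 10 (size 1, align 1) → ends 11; uid at 11 (size 1, align 1) → ends 12; tail pad 4 to reach multiple of 8; total 16 bytes, alignment 8
z at 0 (size 8, align 8) → ends 8
hp at 8 (size 8, align 8) → ends 16
ammo at 16 (size 7, align 1) → ends 23
pad 1 to align 8 for x
x at 24 (size 16, align 8) → ends 40
within Event: prio at 8
24 + 8 = 32

32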